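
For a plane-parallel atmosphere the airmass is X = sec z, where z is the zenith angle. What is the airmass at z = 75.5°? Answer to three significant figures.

3.99

X = sec z = 1/cos 75.5° = 1/0.2504 = 3.9939.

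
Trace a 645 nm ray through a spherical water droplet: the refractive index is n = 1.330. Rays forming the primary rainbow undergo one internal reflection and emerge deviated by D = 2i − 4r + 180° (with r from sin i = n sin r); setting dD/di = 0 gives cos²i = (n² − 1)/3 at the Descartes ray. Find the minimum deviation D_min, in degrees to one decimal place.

cos²i = (1.76890 − 1)/3 = 0.25630; i = arccos(0.50626) = 59.585°.
sin r = sin 59.585°/1.330 = 0.64841; r = 40.422°.
D_min = 2·59.585° − 4·40.422° + 180° = 137.484°.

137.5°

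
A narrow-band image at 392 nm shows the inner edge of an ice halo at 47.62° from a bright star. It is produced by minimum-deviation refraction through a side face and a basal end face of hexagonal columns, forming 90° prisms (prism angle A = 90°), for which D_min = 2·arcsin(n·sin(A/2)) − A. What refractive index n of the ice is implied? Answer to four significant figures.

Rearranging: n = sin((D_min + A)/2) / sin(A/2).
(D_min + A)/2 = (47.62° + 90°)/2 = 68.810°.
n = sin 68.810° / sin 45° = 0.9324 / 0.7071 = 1.3186.

1.319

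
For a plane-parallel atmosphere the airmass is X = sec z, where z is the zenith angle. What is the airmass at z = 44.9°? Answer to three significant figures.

X = sec z = 1/cos 44.9° = 1/0.7083 = 1.4118.

1.41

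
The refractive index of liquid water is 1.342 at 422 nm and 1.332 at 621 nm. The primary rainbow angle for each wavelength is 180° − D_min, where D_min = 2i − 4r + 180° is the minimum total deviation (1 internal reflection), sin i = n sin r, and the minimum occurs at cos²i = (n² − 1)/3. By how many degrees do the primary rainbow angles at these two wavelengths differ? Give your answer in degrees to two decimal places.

1.44°

At 422 nm (n = 1.342): cos²i = 0.26699 → i = 58.888°, r = 39.641°, D_min = 139.213°, rainbow angle = 40.787°.
At 621 nm (n = 1.332): cos²i = 0.25807 → i = 59.469°, r = 40.290°, D_min = 137.776°, rainbow angle = 42.224°.
Angular width = |40.787° − 42.224°| = 1.437°.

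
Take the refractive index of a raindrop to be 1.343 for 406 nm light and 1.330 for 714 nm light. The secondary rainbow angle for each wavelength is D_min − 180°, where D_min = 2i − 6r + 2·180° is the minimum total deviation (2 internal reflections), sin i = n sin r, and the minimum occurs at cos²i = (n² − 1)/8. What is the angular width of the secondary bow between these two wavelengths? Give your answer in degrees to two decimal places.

3.38°

At 406 nm (n = 1.343): cos²i = 0.10046 → i = 71.522°, r = 44.928°, D_min = 233.478°, rainbow angle = 53.478°.
At 714 nm (n = 1.330): cos²i = 0.09611 → i = 71.940°, r = 45.630°, D_min = 230.101°, rainbow angle = 50.101°.
Angular width = |53.478° − 50.101°| = 3.377°.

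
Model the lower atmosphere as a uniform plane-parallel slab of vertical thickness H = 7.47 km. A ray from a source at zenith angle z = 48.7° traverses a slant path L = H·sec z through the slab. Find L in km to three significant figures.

sec z = 1/cos 48.7° = 1.5151.
L = 7.47 × 1.5151 = 11.318 km.

11.3 km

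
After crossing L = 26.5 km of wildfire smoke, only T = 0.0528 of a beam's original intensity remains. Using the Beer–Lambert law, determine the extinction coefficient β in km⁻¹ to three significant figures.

0.111 km⁻¹

Beer–Lambert: T = exp(−βL) ⇒ β = −ln(T)/L = −ln(0.0528)/26.5 = 2.9412/26.5 = 0.111 km⁻¹.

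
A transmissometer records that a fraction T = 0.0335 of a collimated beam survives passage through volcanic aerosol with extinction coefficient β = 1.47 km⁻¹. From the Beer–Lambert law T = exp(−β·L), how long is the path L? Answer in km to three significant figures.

Beer–Lambert: T = exp(−βL) ⇒ L = −ln(T)/β = −ln(0.0335)/1.47 = 3.3962/1.47 = 2.31 km.

2.31 km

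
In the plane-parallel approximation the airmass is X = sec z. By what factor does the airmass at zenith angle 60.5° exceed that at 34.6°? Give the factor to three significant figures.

1.67

X(60.5°)/X(34.6°) = sec 60.5° / sec 34.6° = cos 34.6° / cos 60.5° = 0.8231/0.4924 = 1.6716.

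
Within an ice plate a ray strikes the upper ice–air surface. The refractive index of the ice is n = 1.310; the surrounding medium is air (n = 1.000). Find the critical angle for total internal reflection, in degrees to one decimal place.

sin θ_c = n_air / n = 1.000 / 1.310 = 0.7634.
θ_c = arcsin(0.7634) = 49.76°.

49.8°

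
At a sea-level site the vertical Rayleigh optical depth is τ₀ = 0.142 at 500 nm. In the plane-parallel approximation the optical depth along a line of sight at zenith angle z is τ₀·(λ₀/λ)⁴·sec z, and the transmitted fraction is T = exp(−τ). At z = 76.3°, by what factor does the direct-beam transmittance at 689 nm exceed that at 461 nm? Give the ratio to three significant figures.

1.94

Airmass: sec 76.3° = 4.2223.
τ(689 nm) = 0.142 × (500/689)⁴ × 4.2223 = 0.142 × 0.2773 × 4.2223 = 0.1663.
τ(461 nm) = 0.142 × (500/461)⁴ × 4.2223 = 0.142 × 1.3838 × 4.2223 = 0.8297.
T(689)/T(461) = exp(τ_B − τ_A) = exp(0.6634) = 1.9414.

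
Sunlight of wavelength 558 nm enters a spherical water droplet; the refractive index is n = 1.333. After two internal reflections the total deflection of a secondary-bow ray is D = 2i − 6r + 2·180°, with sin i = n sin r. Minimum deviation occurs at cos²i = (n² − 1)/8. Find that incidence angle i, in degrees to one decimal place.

71.8°

cos²i = (1.333² − 1)/8 = (1.77689 − 1)/8 = 0.09711.
cos i = 0.31163, so i = 71.843°.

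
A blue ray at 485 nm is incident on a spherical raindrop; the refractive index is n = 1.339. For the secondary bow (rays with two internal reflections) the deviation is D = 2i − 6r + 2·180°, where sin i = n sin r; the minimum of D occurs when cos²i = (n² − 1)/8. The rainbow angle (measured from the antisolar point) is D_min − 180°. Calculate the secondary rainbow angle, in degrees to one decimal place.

cos²i = (1.79292 − 1)/8 = 0.09912; i = arccos(0.31483) = 71.650°.
sin r = sin 71.650°/1.339 = 0.70885; r = 45.141°.
D_min = 2·71.650° − 6·45.141° + 360° = 232.451°.
Rainbow angle = D_min − 180° = 52.451°.

52.5°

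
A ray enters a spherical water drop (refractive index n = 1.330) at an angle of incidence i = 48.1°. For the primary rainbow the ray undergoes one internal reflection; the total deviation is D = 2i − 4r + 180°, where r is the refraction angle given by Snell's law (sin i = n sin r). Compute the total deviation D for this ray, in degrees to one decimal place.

140.1°

sin r = sin 48.1° / 1.330 = 0.7443/1.330 = 0.5596; r = 34.03°.
D = 2·48.1° − 4·34.03° + 180° = 96.20° − 136.12° + 180° = 140.08°.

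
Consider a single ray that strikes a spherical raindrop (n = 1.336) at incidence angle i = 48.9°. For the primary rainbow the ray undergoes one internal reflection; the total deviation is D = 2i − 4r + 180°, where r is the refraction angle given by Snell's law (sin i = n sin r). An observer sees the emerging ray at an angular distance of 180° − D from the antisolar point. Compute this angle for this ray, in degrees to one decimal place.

sin r = sin 48.9° / 1.336 = 0.7536/1.336 = 0.5640; r = 34.34°.
D = 2·48.9° − 4·34.34° + 180° = 97.80° − 137.34° + 180° = 140.46°.
Angle from antisolar point = 180° − D = 39.54°.

39.5°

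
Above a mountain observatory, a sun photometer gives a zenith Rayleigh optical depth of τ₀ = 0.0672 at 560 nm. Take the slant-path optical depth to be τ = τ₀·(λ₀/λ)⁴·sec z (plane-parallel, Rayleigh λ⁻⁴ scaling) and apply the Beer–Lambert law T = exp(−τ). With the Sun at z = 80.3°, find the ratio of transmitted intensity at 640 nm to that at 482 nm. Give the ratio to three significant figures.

1.64

Airmass: sec 80.3° = 5.9351.
τ(640 nm) = 0.0672 × (560/640)⁴ × 5.9351 = 0.0672 × 0.5862 × 5.9351 = 0.2338.
τ(482 nm) = 0.0672 × (560/482)⁴ × 5.9351 = 0.0672 × 1.8221 × 5.9351 = 0.7267.
T(640)/T(482) = exp(τ_B − τ_A) = exp(0.4929) = 1.6371.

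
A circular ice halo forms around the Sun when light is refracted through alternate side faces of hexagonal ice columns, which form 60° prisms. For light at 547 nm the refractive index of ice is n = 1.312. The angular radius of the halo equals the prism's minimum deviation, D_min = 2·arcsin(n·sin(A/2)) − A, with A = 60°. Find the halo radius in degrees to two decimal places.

21.99°

n·sin(A/2) = 1.312 × sin 30° = 1.312 × 0.5000 = 0.6560.
D_min = 2·arcsin(0.6560) − 60° = 2 × 40.996° − 60° = 21.991°.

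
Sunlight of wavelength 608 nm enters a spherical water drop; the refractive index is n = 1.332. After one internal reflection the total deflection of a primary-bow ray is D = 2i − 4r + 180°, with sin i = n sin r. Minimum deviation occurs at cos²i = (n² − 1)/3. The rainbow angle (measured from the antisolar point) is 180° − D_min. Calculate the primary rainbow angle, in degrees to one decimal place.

cos²i = (1.77422 − 1)/3 = 0.25807; i = arccos(0.50801) = 59.469°.
sin r = sin 59.469°/1.332 = 0.64666; r = 40.290°.
D_min = 2·59.469° − 4·40.290° + 180° = 137.776°.
Rainbow angle = 180° − D_min = 42.224°.

42.2°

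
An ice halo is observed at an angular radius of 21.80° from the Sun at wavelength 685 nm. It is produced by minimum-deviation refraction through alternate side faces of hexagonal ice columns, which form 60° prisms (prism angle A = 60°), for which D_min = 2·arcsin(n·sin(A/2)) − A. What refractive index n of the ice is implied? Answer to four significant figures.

Rearranging: n = sin((D_min + A)/2) / sin(A/2).
(D_min + A)/2 = (21.80° + 60°)/2 = 40.900°.
n = sin 40.900° / sin 30° = 0.6547 / 0.5000 = 1.3095.

1.309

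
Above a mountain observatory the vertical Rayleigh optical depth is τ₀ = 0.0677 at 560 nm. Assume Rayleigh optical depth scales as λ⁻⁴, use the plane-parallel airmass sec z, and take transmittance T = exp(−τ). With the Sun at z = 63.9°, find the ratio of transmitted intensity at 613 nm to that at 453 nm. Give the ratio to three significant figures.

Airmass: sec 63.9° = 2.2730.
τ(613 nm) = 0.0677 × (560/613)⁴ × 2.2730 = 0.0677 × 0.6965 × 2.2730 = 0.1072.
τ(453 nm) = 0.0677 × (560/453)⁴ × 2.2730 = 0.0677 × 2.3354 × 2.2730 = 0.3594.
T(613)/T(453) = exp(τ_B − τ_A) = exp(0.2522) = 1.2869.

1.29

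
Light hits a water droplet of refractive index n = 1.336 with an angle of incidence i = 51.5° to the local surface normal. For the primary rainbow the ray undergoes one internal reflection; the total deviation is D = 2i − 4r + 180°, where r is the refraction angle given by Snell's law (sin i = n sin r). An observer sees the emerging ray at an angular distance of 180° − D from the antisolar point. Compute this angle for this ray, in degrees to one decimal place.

40.4°

sin r = sin 51.5° / 1.336 = 0.7826/1.336 = 0.5858; r = 35.86°.
D = 2·51.5° − 4·35.86° + 180° = 103.00° − 143.43° + 180° = 139.57°.
Angle from antisolar point = 180° − D = 40.43°.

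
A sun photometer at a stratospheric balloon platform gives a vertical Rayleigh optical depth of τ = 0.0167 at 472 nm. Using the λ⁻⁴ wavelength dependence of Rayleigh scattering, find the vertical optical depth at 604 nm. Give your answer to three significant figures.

τ(604 nm) = τ(472 nm) × (472/604)⁴ = 0.0167 × (0.7815)⁴ = 0.0167 × 0.3729 = 0.0062.

0.00623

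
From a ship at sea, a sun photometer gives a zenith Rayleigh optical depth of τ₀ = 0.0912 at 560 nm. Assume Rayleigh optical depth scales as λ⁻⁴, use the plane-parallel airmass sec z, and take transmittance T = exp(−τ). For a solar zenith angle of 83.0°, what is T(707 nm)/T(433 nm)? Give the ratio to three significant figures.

6.04

Airmass: sec 83.0° = 8.2055.
τ(707 nm) = 0.0912 × (560/707)⁴ × 8.2055 = 0.0912 × 0.3936 × 8.2055 = 0.2946.
τ(433 nm) = 0.0912 × (560/433)⁴ × 8.2055 = 0.0912 × 2.7977 × 8.2055 = 2.0936.
T(707)/T(433) = exp(τ_B − τ_A) = exp(1.7991) = 6.0440.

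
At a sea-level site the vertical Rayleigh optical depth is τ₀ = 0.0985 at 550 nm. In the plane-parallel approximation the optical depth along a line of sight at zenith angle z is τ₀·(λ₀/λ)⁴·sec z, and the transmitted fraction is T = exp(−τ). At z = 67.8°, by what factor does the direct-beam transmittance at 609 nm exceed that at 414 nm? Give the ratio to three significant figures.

1.89

Airmass: sec 67.8° = 2.6466.
τ(609 nm) = 0.0985 × (550/609)⁴ × 2.6466 = 0.0985 × 0.6652 × 2.6466 = 0.1734.
τ(414 nm) = 0.0985 × (550/414)⁴ × 2.6466 = 0.0985 × 3.1149 × 2.6466 = 0.8120.
T(609)/T(414) = exp(τ_B − τ_A) = exp(0.6386) = 1.8939.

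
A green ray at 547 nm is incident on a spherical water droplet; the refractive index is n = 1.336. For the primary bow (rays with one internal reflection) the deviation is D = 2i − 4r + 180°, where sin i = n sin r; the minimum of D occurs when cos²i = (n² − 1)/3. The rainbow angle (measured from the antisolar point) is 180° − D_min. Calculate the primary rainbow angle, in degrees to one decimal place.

41.6°

cos²i = (1.78490 − 1)/3 = 0.26163; i = arccos(0.51150) = 59.236°.
sin r = sin 59.236°/1.336 = 0.64318; r = 40.029°.
D_min = 2·59.236° − 4·40.029° + 180° = 138.356°.
Rainbow angle = 180° − D_min = 41.644°.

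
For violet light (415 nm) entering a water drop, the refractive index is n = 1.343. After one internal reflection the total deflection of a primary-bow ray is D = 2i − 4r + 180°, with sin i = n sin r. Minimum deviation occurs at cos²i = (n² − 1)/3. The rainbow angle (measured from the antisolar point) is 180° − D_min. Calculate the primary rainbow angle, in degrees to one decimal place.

40.6°

cos²i = (1.80365 − 1)/3 = 0.26788; i = arccos(0.51757) = 58.830°.
sin r = sin 58.830°/1.343 = 0.63711; r = 39.577°.
D_min = 2·58.830° − 4·39.577° + 180° = 139.354°.
Rainbow angle = 180° − D_min = 40.646°.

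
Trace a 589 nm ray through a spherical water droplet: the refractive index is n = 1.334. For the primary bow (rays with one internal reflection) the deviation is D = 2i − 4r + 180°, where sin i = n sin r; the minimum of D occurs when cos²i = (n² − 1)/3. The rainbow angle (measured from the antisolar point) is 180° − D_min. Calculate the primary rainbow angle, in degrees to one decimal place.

cos²i = (1.77956 − 1)/3 = 0.25985; i = arccos(0.50976) = 59.352°.
sin r = sin 59.352°/1.334 = 0.64492; r = 40.159°.
D_min = 2·59.352° − 4·40.159° + 180° = 138.067°.
Rainbow angle = 180° − D_min = 41.933°.

41.9°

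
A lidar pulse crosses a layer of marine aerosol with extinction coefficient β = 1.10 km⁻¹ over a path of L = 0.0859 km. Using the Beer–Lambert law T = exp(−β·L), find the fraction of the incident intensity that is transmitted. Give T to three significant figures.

τ = β·L = 1.10 × 0.0859 = 0.0945.
T = exp(−0.0945) = 0.9098.

0.910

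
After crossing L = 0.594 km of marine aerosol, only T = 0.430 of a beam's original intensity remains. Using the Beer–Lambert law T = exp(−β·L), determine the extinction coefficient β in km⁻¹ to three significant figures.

1.42 km⁻¹

Beer–Lambert: T = exp(−βL) ⇒ β = −ln(T)/L = −ln(0.430)/0.594 = 0.8440/0.594 = 1.421 km⁻¹.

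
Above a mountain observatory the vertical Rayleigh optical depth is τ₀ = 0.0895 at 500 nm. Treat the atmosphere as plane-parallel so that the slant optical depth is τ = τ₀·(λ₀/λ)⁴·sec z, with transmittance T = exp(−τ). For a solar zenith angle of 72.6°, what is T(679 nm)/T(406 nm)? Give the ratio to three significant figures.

1.82

Airmass: sec 72.6° = 3.3440.
τ(679 nm) = 0.0895 × (500/679)⁴ × 3.3440 = 0.0895 × 0.2940 × 3.3440 = 0.0880.
τ(406 nm) = 0.0895 × (500/406)⁴ × 3.3440 = 0.0895 × 2.3003 × 3.3440 = 0.6884.
T(679)/T(406) = exp(τ_B − τ_A) = exp(0.6004) = 1.8229.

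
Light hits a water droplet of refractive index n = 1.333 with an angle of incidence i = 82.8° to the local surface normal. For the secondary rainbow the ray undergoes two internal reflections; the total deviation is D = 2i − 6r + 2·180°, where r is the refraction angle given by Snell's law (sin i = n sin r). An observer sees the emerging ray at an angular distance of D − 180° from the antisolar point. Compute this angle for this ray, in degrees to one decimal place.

sin r = sin 82.8° / 1.333 = 0.9921/1.333 = 0.7443; r = 48.10°.
D = 2·82.8° − 6·48.10° + 2·180° = 165.60° − 288.58° + 360° = 237.02°.
Angle from antisolar point = D − 180° = 57.02°.

57.0°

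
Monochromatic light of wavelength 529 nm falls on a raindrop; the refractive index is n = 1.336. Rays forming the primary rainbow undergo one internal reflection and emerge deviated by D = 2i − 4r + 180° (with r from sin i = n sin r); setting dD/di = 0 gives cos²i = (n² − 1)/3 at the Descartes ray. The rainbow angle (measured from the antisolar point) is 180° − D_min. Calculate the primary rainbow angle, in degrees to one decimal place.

41.6°

cos²i = (1.78490 − 1)/3 = 0.26163; i = arccos(0.51150) = 59.236°.
sin r = sin 59.236°/1.336 = 0.64318; r = 40.029°.
D_min = 2·59.236° − 4·40.029° + 180° = 138.356°.
Rainbow angle = 180° − D_min = 41.644°.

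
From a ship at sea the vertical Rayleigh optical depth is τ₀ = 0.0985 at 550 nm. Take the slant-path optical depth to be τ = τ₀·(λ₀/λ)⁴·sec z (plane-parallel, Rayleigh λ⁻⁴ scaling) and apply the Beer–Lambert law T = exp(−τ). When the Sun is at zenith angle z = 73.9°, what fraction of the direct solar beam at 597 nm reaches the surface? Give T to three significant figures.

0.774

sec 73.9° = 3.6060.
τ = 0.0985 × (550/597)⁴ × 3.6060 = 0.0985 × 0.7204 × 3.6060 = 0.2559.
T = exp(−0.2559) = 0.7742.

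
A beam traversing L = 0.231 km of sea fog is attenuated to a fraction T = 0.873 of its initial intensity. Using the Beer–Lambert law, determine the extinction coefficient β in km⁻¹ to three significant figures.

Beer–Lambert: T = exp(−βL) ⇒ β = −ln(T)/L = −ln(0.873)/0.231 = 0.1358/0.231 = 0.588 km⁻¹.

0.588 km⁻¹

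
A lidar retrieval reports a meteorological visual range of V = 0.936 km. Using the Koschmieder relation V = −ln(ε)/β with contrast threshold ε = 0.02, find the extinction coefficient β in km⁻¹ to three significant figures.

4.18 km⁻¹

β = −ln(0.02) / V = 3.912 / 0.936 = 4.1795 km⁻¹.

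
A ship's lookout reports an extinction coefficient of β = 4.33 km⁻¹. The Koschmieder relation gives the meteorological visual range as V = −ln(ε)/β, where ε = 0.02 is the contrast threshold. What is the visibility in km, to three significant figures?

V = −ln(0.02) / 4.33 = 3.912 / 4.33 = 0.9035 km.

0.903 km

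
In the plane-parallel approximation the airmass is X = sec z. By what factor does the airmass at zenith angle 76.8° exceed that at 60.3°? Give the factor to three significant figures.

2.17

X(76.8°)/X(60.3°) = sec 76.8° / sec 60.3° = cos 60.3° / cos 76.8° = 0.4955/0.2284 = 2.1697.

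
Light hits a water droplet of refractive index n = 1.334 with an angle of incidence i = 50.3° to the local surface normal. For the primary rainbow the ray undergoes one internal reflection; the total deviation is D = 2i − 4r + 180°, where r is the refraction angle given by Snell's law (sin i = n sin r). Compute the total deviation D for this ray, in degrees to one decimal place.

sin r = sin 50.3° / 1.334 = 0.7694/1.334 = 0.5768; r = 35.22°.
D = 2·50.3° − 4·35.22° + 180° = 100.60° − 140.89° + 180° = 139.71°.

139.7°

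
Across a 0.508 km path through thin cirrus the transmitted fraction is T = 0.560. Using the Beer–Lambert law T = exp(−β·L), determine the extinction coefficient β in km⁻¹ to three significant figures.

Beer–Lambert: T = exp(−βL) ⇒ β = −ln(T)/L = −ln(0.560)/0.508 = 0.5798/0.508 = 1.141 km⁻¹.

1.14 km⁻¹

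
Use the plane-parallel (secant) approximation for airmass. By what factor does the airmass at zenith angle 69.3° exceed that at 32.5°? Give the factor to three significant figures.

2.39

X(69.3°)/X(32.5°) = sec 69.3° / sec 32.5° = cos 32.5° / cos 69.3° = 0.8434/0.3535 = 2.3860.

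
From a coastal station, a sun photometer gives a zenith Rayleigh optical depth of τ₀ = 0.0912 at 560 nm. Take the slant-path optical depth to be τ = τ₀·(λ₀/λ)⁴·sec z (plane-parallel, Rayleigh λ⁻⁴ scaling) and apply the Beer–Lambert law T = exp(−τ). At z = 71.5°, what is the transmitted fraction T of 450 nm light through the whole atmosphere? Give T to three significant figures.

sec 71.5° = 3.1515.
τ = 0.0912 × (560/450)⁴ × 3.1515 = 0.0912 × 2.3983 × 3.1515 = 0.6893.
T = exp(−0.6893) = 0.5019.

0.502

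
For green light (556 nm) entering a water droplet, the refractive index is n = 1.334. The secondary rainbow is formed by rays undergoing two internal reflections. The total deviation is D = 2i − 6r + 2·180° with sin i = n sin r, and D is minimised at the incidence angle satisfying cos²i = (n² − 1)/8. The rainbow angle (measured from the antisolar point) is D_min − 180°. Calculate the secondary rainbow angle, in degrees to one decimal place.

cos²i = (1.77956 − 1)/8 = 0.09744; i = arccos(0.31216) = 71.810°.
sin r = sin 71.810°/1.334 = 0.71217; r = 45.411°.
D_min = 2·71.810° − 6·45.411° + 360° = 231.153°.
Rainbow angle = D_min − 180° = 51.153°.

51.2°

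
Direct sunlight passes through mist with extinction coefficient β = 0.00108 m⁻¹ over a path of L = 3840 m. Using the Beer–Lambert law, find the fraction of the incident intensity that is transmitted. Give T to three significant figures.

0.0158

τ = β·L = 0.00108 × 3840 = 4.1472.
T = exp(−4.1472) = 0.0158.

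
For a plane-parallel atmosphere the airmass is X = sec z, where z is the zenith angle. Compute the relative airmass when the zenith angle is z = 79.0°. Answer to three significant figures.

X = sec z = 1/cos 79.0° = 1/0.1908 = 5.2408.

5.24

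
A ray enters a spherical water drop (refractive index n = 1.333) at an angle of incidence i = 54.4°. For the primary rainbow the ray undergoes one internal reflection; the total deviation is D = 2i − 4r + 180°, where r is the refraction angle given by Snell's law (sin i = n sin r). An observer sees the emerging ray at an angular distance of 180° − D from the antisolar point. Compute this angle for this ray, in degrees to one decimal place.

41.6°

sin r = sin 54.4° / 1.333 = 0.8131/1.333 = 0.6100; r = 37.59°.
D = 2·54.4° − 4·37.59° + 180° = 108.80° − 150.35° + 180° = 138.45°.
Angle from antisolar point = 180° − D = 41.55°.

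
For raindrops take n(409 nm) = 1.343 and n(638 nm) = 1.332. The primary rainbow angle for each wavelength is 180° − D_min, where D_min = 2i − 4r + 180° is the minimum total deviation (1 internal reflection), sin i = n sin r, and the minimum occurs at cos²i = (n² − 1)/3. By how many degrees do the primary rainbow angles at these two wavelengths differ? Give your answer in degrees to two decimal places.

1.58°

At 409 nm (n = 1.343): cos²i = 0.26788 → i = 58.830°, r = 39.577°, D_min = 139.354°, rainbow angle = 40.646°.
At 638 nm (n = 1.332): cos²i = 0.25807 → i = 59.469°, r = 40.290°, D_min = 137.776°, rainbow angle = 42.224°.
Angular width = |40.646° − 42.224°| = 1.578°.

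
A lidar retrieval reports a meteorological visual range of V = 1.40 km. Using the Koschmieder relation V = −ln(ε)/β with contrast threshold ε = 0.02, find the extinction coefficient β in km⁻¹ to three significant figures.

β = −ln(0.02) / V = 3.912 / 1.40 = 2.7943 km⁻¹.

2.79 km⁻¹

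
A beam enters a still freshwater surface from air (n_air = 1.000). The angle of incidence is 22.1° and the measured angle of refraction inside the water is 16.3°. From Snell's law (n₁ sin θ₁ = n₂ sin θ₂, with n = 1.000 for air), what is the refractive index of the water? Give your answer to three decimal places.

1.340

n = sin θ_i / sin θ_r = sin 22.1° / sin 16.3° = 0.3762 / 0.2807 = 1.3405.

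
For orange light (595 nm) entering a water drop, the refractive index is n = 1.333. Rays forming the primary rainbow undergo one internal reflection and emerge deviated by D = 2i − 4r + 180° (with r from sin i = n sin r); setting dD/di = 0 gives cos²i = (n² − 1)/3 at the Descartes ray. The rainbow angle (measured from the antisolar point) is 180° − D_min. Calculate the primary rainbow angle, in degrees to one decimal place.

42.1°

cos²i = (1.77689 − 1)/3 = 0.25896; i = arccos(0.50888) = 59.410°.
sin r = sin 59.410°/1.333 = 0.64579; r = 40.225°.
D_min = 2·59.410° − 4·40.225° + 180° = 137.922°.
Rainbow angle = 180° − D_min = 42.078°.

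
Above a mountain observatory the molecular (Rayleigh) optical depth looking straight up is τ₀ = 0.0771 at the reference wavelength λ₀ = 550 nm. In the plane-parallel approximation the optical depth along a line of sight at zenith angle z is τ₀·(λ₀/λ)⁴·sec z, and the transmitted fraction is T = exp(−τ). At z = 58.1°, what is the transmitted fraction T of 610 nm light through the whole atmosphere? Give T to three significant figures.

sec 58.1° = 1.8924.
τ = 0.0771 × (550/610)⁴ × 1.8924 = 0.0771 × 0.6609 × 1.8924 = 0.0964.
T = exp(−0.0964) = 0.9081.

0.908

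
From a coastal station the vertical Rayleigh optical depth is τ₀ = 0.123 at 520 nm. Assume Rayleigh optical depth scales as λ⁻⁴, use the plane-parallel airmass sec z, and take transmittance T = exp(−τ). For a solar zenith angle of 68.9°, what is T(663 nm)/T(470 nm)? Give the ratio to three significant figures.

1.47

Airmass: sec 68.9° = 2.7778.
τ(663 nm) = 0.123 × (520/663)⁴ × 2.7778 = 0.123 × 0.3784 × 2.7778 = 0.1293.
τ(470 nm) = 0.123 × (520/470)⁴ × 2.7778 = 0.123 × 1.4984 × 2.7778 = 0.5120.
T(663)/T(470) = exp(τ_B − τ_A) = exp(0.3827) = 1.4662.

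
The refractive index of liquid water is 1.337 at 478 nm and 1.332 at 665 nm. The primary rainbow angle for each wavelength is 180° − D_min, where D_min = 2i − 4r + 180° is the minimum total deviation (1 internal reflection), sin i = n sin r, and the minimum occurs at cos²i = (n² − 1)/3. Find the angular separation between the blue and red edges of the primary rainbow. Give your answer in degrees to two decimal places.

0.72°

At 478 nm (n = 1.337): cos²i = 0.26252 → i = 59.178°, r = 39.964°, D_min = 138.500°, rainbow angle = 41.500°.
At 665 nm (n = 1.332): cos²i = 0.25807 → i = 59.469°, r = 40.290°, D_min = 137.776°, rainbow angle = 42.224°.
Angular width = |41.500° − 42.224°| = 0.724°.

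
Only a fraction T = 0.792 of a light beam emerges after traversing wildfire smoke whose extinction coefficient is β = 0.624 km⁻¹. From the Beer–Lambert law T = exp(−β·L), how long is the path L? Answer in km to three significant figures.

Beer–Lambert: T = exp(−βL) ⇒ L = −ln(T)/β = −ln(0.792)/0.624 = 0.2332/0.624 = 0.3737 km.

0.374 km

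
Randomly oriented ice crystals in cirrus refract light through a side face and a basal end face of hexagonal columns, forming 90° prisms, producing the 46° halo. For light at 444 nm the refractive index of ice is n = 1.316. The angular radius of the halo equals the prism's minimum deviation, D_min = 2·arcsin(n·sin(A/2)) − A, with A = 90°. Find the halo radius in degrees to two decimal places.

47.04°

n·sin(A/2) = 1.316 × sin 45° = 1.316 × 0.7071 = 0.9306.
D_min = 2·arcsin(0.9306) − 90° = 2 × 68.521° − 90° = 47.042°.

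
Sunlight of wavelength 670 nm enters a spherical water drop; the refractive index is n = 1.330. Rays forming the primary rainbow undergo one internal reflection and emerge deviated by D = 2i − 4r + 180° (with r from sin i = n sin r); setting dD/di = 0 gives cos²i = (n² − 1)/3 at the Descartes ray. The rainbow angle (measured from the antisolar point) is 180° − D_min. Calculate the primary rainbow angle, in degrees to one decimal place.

cos²i = (1.76890 − 1)/3 = 0.25630; i = arccos(0.50626) = 59.585°.
sin r = sin 59.585°/1.330 = 0.64841; r = 40.422°.
D_min = 2·59.585° − 4·40.422° + 180° = 137.484°.
Rainbow angle = 180° − D_min = 42.516°.

42.5°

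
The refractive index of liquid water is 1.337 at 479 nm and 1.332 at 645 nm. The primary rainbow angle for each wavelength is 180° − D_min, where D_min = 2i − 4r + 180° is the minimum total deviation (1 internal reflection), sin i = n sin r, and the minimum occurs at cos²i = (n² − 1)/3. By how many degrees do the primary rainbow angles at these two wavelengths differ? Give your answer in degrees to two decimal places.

0.72°

At 479 nm (n = 1.337): cos²i = 0.26252 → i = 59.178°, r = 39.964°, D_min = 138.500°, rainbow angle = 41.500°.
At 645 nm (n = 1.332): cos²i = 0.25807 → i = 59.469°, r = 40.290°, D_min = 137.776°, rainbow angle = 42.224°.
Angular width = |41.500° − 42.224°| = 0.724°.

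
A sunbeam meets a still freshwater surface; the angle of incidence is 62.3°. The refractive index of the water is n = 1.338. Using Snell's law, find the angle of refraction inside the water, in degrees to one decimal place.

Snell: sin θ_r = sin θ_i / n = sin 62.3° / 1.338 = 0.8854 / 1.338 = 0.6617.
θ_r = arcsin(0.6617) = 41.43°.

41.4°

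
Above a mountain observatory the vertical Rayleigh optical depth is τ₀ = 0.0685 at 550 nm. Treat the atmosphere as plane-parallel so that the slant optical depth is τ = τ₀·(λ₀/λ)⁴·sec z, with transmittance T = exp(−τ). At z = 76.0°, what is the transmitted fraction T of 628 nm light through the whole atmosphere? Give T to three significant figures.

sec 76.0° = 4.1336.
τ = 0.0685 × (550/628)⁴ × 4.1336 = 0.0685 × 0.5883 × 4.1336 = 0.1666.
T = exp(−0.1666) = 0.8466.

0.847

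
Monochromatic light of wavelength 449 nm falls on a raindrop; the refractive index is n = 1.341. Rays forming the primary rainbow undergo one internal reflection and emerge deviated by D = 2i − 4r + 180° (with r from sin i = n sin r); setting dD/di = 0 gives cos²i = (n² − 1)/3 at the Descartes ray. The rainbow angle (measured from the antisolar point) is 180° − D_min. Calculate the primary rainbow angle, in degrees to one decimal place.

40.9°

cos²i = (1.79828 − 1)/3 = 0.26609; i = arccos(0.51584) = 58.946°.
sin r = sin 58.946°/1.341 = 0.63884; r = 39.705°.
D_min = 2·58.946° − 4·39.705° + 180° = 139.071°.
Rainbow angle = 180° − D_min = 40.929°.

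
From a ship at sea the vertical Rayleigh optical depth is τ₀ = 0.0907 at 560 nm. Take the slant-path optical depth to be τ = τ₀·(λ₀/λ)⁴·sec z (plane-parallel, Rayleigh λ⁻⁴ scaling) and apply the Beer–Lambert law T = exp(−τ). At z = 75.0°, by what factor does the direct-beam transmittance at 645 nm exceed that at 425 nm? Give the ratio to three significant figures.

2.36

Airmass: sec 75.0° = 3.8637.
τ(645 nm) = 0.0907 × (560/645)⁴ × 3.8637 = 0.0907 × 0.5682 × 3.8637 = 0.1991.
τ(425 nm) = 0.0907 × (560/425)⁴ × 3.8637 = 0.0907 × 3.0144 × 3.8637 = 1.0563.
T(645)/T(425) = exp(τ_B − τ_A) = exp(0.8572) = 2.3566.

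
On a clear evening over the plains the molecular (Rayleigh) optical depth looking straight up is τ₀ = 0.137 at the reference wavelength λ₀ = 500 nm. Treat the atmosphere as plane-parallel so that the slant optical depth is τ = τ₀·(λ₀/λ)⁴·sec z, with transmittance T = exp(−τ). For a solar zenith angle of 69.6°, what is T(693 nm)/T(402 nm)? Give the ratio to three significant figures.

Airmass: sec 69.6° = 2.8688.
τ(693 nm) = 0.137 × (500/693)⁴ × 2.8688 = 0.137 × 0.2710 × 2.8688 = 0.1065.
τ(402 nm) = 0.137 × (500/402)⁴ × 2.8688 = 0.137 × 2.3932 × 2.8688 = 0.9406.
T(693)/T(402) = exp(τ_B − τ_A) = exp(0.8341) = 2.3027.

2.30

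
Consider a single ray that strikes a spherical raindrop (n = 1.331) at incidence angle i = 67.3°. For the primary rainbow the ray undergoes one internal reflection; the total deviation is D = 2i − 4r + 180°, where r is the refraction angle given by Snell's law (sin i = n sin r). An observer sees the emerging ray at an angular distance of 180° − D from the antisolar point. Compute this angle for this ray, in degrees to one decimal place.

sin r = sin 67.3° / 1.331 = 0.9225/1.331 = 0.6931; r = 43.88°.
D = 2·67.3° − 4·43.88° + 180° = 134.60° − 175.51° + 180° = 139.09°.
Angle from antisolar point = 180° − D = 40.91°.

40.9°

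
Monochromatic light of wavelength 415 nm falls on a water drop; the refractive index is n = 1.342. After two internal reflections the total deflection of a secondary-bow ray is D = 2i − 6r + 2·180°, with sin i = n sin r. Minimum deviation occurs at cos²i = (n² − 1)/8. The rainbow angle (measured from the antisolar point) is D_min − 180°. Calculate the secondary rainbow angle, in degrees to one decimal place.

cos²i = (1.80096 − 1)/8 = 0.10012; i = arccos(0.31642) = 71.554°.
sin r = sin 71.554°/1.342 = 0.70687; r = 44.981°.
D_min = 2·71.554° − 6·44.981° + 360° = 233.222°.
Rainbow angle = D_min − 180° = 53.222°.

53.2°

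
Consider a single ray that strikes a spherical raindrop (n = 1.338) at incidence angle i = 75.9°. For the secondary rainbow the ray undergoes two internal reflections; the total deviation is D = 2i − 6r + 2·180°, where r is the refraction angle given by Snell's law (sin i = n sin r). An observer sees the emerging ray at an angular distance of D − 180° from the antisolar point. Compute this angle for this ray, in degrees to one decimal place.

53.1°

sin r = sin 75.9° / 1.338 = 0.9699/1.338 = 0.7249; r = 46.46°.
D = 2·75.9° − 6·46.46° + 2·180° = 151.80° − 278.75° + 360° = 233.05°.
Angle from antisolar point = D − 180° = 53.05°.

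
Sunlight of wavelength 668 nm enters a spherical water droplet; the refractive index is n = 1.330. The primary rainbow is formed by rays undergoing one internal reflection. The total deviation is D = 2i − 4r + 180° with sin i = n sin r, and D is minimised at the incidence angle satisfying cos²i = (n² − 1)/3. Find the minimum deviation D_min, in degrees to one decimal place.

cos²i = (1.76890 − 1)/3 = 0.25630; i = arccos(0.50626) = 59.585°.
sin r = sin 59.585°/1.330 = 0.64841; r = 40.422°.
D_min = 2·59.585° − 4·40.422° + 180° = 137.484°.

137.5°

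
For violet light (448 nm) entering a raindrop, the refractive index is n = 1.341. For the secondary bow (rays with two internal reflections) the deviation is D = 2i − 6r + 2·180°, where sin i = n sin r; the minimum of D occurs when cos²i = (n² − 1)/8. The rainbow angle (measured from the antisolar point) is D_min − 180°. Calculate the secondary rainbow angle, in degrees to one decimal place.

53.0°

cos²i = (1.79828 − 1)/8 = 0.09979; i = arccos(0.31589) = 71.586°.
sin r = sin 71.586°/1.341 = 0.70753; r = 45.034°.
D_min = 2·71.586° − 6·45.034° + 360° = 232.966°.
Rainbow angle = D_min − 180° = 52.966°.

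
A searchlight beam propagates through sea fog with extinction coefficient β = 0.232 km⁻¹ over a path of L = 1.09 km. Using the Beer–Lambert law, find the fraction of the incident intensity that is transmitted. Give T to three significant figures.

0.777

τ = β·L = 0.232 × 1.09 = 0.2529.
T = exp(−0.2529) = 0.7766.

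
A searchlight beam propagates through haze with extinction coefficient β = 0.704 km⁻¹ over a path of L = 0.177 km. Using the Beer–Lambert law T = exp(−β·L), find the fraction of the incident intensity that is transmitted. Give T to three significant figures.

0.883

τ = β·L = 0.704 × 0.177 = 0.1246.
T = exp(−0.1246) = 0.8828.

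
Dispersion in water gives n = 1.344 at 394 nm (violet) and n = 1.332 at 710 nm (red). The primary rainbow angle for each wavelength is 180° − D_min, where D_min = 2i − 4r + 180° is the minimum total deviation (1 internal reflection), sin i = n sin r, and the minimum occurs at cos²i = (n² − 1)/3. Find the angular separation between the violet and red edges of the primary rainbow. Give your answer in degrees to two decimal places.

1.72°

At 394 nm (n = 1.344): cos²i = 0.26878 → i = 58.772°, r = 39.512°, D_min = 139.495°, rainbow angle = 40.505°.
At 710 nm (n = 1.332): cos²i = 0.25807 → i = 59.469°, r = 40.290°, D_min = 137.776°, rainbow angle = 42.224°.
Angular width = |40.505° − 42.224°| = 1.719°.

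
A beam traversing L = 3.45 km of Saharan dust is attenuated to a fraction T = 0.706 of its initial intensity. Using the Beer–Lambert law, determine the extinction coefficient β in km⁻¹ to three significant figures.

0.101 km⁻¹

Beer–Lambert: T = exp(−βL) ⇒ β = −ln(T)/L = −ln(0.706)/3.45 = 0.3481/3.45 = 0.1009 km⁻¹.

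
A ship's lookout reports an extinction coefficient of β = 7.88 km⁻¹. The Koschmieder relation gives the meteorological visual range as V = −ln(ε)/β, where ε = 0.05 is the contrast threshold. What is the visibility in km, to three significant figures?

V = −ln(0.05) / 7.88 = 2.996 / 7.88 = 0.3802 km.

0.380 km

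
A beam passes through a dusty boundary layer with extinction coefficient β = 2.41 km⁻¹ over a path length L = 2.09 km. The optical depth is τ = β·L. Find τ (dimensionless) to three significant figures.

τ = β·L = 2.41 × 2.09 = 5.0369.

5.04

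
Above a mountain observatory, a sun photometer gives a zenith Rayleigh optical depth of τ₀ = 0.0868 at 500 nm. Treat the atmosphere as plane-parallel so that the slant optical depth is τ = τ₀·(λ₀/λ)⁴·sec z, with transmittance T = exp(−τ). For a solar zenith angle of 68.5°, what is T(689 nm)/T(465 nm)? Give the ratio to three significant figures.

1.29

Airmass: sec 68.5° = 2.7285.
τ(689 nm) = 0.0868 × (500/689)⁴ × 2.7285 = 0.0868 × 0.2773 × 2.7285 = 0.0657.
τ(465 nm) = 0.0868 × (500/465)⁴ × 2.7285 = 0.0868 × 1.3368 × 2.7285 = 0.3166.
T(689)/T(465) = exp(τ_B − τ_A) = exp(0.2509) = 1.2852.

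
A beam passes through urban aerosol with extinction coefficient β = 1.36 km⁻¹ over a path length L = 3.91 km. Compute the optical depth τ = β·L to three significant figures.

τ = β·L = 1.36 × 3.91 = 5.3176.

5.32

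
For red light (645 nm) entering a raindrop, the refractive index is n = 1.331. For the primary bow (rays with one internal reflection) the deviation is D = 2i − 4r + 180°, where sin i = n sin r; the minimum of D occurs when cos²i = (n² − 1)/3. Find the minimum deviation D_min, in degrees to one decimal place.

137.6°

cos²i = (1.77156 − 1)/3 = 0.25719; i = arccos(0.50714) = 59.527°.
sin r = sin 59.527°/1.331 = 0.64753; r = 40.356°.
D_min = 2·59.527° − 4·40.356° + 180° = 137.630°.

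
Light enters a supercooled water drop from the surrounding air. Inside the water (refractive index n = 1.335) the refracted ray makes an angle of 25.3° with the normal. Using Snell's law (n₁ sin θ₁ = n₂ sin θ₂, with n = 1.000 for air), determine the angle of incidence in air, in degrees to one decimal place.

Snell: sin θ_i = n · sin θ_r = 1.335 × sin 25.3° = 1.335 × 0.4274 = 0.5705.
θ_i = arcsin(0.5705) = 34.79°.

34.8°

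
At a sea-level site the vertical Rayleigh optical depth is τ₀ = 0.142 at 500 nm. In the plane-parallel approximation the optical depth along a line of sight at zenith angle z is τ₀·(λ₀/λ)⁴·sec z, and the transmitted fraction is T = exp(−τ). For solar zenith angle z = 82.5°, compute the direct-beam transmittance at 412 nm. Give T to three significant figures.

sec 82.5° = 7.6613.
τ = 0.142 × (500/412)⁴ × 7.6613 = 0.142 × 2.1692 × 7.6613 = 2.3598.
T = exp(−2.3598) = 0.0944.

0.0944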